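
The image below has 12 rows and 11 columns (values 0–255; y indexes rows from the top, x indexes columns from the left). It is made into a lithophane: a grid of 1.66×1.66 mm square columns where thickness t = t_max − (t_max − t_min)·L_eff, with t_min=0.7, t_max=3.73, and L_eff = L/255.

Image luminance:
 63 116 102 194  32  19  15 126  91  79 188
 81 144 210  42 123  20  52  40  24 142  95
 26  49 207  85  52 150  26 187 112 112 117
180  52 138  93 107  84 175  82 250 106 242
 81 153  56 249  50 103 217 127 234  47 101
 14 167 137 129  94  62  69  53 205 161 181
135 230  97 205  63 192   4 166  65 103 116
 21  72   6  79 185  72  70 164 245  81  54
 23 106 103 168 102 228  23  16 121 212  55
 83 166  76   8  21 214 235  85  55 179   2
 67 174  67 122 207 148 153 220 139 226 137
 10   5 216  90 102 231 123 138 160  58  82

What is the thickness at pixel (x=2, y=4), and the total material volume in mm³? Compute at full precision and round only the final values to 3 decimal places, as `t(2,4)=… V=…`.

t(2,4)=3.065 V=868.844

span = t_max - t_min = 3.73 - 0.7 = 3.030
L(2,4) = 56, L_eff = 56/255 = 0.219608
t(2,4) = 3.73 - 3.030·0.219608 = 3.065
Σt over all 12·11 pixels = 2680059/8500 ≈ 315.3010588
V = pitch²·Σt = 1.66²·2680059/8500 = 868.844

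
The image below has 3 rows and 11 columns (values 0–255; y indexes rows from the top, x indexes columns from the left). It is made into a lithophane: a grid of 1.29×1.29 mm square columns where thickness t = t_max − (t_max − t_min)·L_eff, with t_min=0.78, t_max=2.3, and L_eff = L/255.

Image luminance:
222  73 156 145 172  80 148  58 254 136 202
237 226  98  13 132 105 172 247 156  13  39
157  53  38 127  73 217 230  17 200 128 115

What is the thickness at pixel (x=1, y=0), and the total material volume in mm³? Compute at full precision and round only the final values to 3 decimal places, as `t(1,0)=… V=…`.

span = t_max - t_min = 2.3 - 0.78 = 1.520
L(1,0) = 73, L_eff = 73/255 = 0.286275
t(1,0) = 2.3 - 1.520·0.286275 = 1.865
Σt over all 3·11 pixels = 630361/12750 ≈ 49.4400784
V = pitch²·Σt = 1.29²·630361/12750 = 82.273

t(1,0)=1.865 V=82.273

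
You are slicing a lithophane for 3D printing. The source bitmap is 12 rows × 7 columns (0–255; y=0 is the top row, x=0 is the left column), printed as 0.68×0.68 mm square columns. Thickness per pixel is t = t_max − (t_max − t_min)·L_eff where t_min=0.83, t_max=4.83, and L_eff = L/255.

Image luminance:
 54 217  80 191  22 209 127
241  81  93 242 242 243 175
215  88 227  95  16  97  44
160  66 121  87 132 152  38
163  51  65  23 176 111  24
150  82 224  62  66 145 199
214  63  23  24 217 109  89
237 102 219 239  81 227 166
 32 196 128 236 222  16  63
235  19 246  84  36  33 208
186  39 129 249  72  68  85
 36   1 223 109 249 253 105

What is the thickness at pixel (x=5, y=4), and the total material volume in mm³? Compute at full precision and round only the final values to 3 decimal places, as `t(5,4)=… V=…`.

t(5,4)=3.089 V=108.805

span = t_max - t_min = 4.83 - 0.83 = 4.000
L(5,4) = 111, L_eff = 111/255 = 0.435294
t(5,4) = 4.83 - 4.000·0.435294 = 3.089
Σt over all 12·7 pixels = 300013/1275 ≈ 235.3043137
V = pitch²·Σt = 0.68²·300013/1275 = 108.805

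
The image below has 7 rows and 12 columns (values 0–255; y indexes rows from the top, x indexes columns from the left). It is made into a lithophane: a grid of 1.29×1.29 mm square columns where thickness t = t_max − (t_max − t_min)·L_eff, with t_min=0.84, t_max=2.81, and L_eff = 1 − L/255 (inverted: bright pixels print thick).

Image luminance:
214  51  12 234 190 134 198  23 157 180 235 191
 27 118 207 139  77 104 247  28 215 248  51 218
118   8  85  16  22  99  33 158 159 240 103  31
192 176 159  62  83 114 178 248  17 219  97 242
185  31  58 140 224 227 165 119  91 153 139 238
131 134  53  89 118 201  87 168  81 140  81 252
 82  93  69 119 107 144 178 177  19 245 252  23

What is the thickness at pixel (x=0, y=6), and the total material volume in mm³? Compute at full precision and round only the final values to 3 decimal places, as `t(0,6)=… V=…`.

t(0,6)=1.473 V=261.020

span = t_max - t_min = 2.81 - 0.84 = 1.970
L(0,6) = 82, L_eff = 1 - 82/255 = 0.678431 (inverted)
t(0,6) = 2.81 - 1.970·0.678431 = 1.473
Σt over all 7·12 pixels = 399977/2550 ≈ 156.8537255
V = pitch²·Σt = 1.29²·399977/2550 = 261.020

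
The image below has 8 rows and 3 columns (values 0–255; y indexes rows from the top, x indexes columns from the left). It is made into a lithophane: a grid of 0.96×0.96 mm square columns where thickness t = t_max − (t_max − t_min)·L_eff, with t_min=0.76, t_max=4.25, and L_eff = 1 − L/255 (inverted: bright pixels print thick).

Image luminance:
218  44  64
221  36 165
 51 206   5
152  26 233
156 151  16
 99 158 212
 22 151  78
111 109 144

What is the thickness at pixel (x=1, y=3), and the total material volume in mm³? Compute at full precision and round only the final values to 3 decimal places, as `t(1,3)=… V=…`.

span = t_max - t_min = 4.25 - 0.76 = 3.490
L(1,3) = 26, L_eff = 1 - 26/255 = 0.898039 (inverted)
t(1,3) = 4.25 - 3.490·0.898039 = 1.116
Σt over all 8·3 pixels = 363023/6375 ≈ 56.9447843
V = pitch²·Σt = 0.96²·363023/6375 = 52.480

t(1,3)=1.116 V=52.480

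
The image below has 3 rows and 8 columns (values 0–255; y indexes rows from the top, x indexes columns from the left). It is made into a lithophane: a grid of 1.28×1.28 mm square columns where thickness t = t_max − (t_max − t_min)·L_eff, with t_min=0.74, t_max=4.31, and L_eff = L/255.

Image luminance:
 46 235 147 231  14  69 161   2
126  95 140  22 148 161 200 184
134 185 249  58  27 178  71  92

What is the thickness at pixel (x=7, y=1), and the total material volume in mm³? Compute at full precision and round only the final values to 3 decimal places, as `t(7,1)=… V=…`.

t(7,1)=1.734 V=101.237

span = t_max - t_min = 4.31 - 0.74 = 3.570
L(7,1) = 184, L_eff = 184/255 = 0.721569
t(7,1) = 4.31 - 3.570·0.721569 = 1.734
Σt over all 3·8 pixels = 61.79
V = pitch²·Σt = 1.28²·61.79 = 101.237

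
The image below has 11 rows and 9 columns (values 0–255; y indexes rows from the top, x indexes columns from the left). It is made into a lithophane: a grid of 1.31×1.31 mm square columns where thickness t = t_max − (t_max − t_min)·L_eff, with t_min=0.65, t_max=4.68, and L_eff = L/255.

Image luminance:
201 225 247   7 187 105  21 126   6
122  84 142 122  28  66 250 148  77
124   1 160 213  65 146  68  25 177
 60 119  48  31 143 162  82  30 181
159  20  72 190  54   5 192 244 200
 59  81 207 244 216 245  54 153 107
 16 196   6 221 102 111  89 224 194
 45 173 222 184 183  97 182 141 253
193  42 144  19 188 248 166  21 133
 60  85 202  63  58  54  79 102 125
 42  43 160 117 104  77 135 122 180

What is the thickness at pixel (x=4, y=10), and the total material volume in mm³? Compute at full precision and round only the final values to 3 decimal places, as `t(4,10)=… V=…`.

span = t_max - t_min = 4.68 - 0.65 = 4.030
L(4,10) = 104, L_eff = 104/255 = 0.407843
t(4,10) = 4.68 - 4.030·0.407843 = 3.036
Σt over all 11·9 pixels = 1156259/4250 ≈ 272.0609412
V = pitch²·Σt = 1.31²·1156259/4250 = 466.884

t(4,10)=3.036 V=466.884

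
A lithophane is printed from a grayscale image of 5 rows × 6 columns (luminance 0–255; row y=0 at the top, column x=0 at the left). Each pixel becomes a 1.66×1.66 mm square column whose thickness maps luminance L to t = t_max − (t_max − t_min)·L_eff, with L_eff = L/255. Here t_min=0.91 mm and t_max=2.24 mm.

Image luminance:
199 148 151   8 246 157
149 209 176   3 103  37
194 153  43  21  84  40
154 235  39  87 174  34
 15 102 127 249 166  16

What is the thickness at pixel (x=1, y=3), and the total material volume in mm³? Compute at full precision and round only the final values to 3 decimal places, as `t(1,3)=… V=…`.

span = t_max - t_min = 2.24 - 0.91 = 1.330
L(1,3) = 235, L_eff = 235/255 = 0.921569
t(1,3) = 2.24 - 1.330·0.921569 = 1.014
Σt over all 5·6 pixels = 48.846
V = pitch²·Σt = 1.66²·48.846 = 134.600

t(1,3)=1.014 V=134.600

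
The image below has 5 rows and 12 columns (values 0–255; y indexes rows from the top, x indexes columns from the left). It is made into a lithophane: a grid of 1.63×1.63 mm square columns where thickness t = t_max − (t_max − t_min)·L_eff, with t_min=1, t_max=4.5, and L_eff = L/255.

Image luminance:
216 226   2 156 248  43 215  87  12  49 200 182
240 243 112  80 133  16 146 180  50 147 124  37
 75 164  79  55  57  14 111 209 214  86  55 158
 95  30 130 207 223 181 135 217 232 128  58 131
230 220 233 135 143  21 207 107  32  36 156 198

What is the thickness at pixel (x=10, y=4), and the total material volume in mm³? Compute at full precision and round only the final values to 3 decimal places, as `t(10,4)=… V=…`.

t(10,4)=2.359 V=429.053

span = t_max - t_min = 4.5 - 1 = 3.500
L(10,4) = 156, L_eff = 156/255 = 0.611765
t(10,4) = 4.5 - 3.500·0.611765 = 2.359
Σt over all 5·12 pixels = 41179/255 ≈ 161.4862745
V = pitch²·Σt = 1.63²·41179/255 = 429.053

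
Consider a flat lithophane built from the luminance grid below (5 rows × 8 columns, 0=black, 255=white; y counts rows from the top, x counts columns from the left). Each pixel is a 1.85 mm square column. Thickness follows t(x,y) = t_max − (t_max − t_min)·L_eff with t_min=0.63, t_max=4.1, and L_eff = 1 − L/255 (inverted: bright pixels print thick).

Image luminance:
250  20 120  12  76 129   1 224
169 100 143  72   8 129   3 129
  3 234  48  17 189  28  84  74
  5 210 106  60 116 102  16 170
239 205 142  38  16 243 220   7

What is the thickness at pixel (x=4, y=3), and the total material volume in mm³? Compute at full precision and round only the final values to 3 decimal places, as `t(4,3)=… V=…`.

span = t_max - t_min = 4.1 - 0.63 = 3.470
L(4,3) = 116, L_eff = 1 - 116/255 = 0.545098 (inverted)
t(4,3) = 4.1 - 3.470·0.545098 = 2.209
Σt over all 5·8 pixels = 2085079/25500 ≈ 81.7678039
V = pitch²·Σt = 1.85²·2085079/25500 = 279.850

t(4,3)=2.209 V=279.850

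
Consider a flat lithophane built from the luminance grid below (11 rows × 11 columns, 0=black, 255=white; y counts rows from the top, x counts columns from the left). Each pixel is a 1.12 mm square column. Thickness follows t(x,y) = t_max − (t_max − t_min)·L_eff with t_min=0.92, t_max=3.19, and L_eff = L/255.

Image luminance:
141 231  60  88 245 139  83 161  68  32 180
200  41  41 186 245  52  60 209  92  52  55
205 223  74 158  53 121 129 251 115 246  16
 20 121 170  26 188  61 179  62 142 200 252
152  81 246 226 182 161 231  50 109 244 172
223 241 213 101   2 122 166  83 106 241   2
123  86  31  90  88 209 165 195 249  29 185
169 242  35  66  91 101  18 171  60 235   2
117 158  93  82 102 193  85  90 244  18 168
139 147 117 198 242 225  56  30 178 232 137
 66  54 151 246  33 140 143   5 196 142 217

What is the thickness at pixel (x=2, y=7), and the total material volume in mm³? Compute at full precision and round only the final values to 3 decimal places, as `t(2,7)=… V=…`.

t(2,7)=2.878 V=304.280

span = t_max - t_min = 3.19 - 0.92 = 2.270
L(2,7) = 35, L_eff = 35/255 = 0.137255
t(2,7) = 3.19 - 2.270·0.137255 = 2.878
Σt over all 11·11 pixels = 1546387/6375 ≈ 242.5705098
V = pitch²·Σt = 1.12²·1546387/6375 = 304.280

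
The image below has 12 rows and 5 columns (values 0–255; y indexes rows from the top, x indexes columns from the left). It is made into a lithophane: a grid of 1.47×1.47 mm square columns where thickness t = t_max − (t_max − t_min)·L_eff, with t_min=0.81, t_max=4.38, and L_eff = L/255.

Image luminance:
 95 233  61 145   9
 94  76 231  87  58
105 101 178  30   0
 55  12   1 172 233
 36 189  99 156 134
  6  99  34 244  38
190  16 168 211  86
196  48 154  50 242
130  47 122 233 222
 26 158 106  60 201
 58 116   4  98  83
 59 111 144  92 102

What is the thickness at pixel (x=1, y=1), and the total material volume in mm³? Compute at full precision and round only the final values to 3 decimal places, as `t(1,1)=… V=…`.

t(1,1)=3.316 V=369.912

span = t_max - t_min = 4.38 - 0.81 = 3.570
L(1,1) = 76, L_eff = 76/255 = 0.298039
t(1,1) = 4.38 - 3.570·0.298039 = 3.316
Σt over all 12·5 pixels = 171.184
V = pitch²·Σt = 1.47²·171.184 = 369.912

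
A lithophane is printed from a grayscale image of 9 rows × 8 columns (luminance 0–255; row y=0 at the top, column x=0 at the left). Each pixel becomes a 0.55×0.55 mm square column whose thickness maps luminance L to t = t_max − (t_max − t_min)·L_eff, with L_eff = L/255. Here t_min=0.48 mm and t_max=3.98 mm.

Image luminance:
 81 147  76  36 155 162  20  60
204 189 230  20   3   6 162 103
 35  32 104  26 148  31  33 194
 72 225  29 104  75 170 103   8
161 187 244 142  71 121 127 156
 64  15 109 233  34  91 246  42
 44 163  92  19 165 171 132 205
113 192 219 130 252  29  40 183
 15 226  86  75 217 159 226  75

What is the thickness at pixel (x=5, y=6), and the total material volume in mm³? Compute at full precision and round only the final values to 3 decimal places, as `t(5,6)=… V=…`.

span = t_max - t_min = 3.98 - 0.48 = 3.500
L(5,6) = 171, L_eff = 171/255 = 0.670588
t(5,6) = 3.98 - 3.500·0.670588 = 1.633
Σt over all 9·8 pixels = 219869/1275 ≈ 172.4462745
V = pitch²·Σt = 0.55²·219869/1275 = 52.165

t(5,6)=1.633 V=52.165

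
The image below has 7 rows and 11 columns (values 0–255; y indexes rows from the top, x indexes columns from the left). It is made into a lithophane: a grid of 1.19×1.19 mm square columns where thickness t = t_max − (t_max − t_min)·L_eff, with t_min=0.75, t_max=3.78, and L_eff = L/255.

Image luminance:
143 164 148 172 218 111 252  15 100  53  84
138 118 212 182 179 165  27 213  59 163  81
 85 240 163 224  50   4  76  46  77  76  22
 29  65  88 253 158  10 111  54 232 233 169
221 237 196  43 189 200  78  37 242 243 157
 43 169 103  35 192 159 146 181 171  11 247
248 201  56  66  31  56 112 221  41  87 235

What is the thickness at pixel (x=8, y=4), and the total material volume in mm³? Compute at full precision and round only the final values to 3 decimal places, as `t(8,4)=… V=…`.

span = t_max - t_min = 3.78 - 0.75 = 3.030
L(8,4) = 242, L_eff = 242/255 = 0.949020
t(8,4) = 3.78 - 3.030·0.949020 = 0.904
Σt over all 7·11 pixels = 726147/4250 ≈ 170.8581176
V = pitch²·Σt = 1.19²·726147/4250 = 241.952

t(8,4)=0.904 V=241.952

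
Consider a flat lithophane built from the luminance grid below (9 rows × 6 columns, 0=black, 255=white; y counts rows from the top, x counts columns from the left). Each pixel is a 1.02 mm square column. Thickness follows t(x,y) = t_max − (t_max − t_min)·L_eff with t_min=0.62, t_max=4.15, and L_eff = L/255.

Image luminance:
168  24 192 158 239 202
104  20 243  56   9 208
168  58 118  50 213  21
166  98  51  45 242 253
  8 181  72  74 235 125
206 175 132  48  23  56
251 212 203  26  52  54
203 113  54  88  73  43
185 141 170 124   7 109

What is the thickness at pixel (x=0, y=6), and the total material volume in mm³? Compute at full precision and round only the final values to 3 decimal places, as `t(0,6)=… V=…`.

t(0,6)=0.675 V=138.832

span = t_max - t_min = 4.15 - 0.62 = 3.530
L(0,6) = 251, L_eff = 251/255 = 0.984314
t(0,6) = 4.15 - 3.530·0.984314 = 0.675
Σt over all 9·6 pixels = 1134251/8500 ≈ 133.4412941
V = pitch²·Σt = 1.02²·1134251/8500 = 138.832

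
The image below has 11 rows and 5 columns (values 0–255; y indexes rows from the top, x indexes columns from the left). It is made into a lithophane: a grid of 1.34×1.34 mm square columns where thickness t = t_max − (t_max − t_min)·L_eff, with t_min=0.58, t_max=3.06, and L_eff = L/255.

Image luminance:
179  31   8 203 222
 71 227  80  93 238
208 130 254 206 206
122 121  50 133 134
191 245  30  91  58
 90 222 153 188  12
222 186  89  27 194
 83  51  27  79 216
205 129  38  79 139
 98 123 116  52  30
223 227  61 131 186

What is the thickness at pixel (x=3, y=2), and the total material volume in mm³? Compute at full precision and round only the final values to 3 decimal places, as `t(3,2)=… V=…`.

span = t_max - t_min = 3.06 - 0.58 = 2.480
L(3,2) = 206, L_eff = 206/255 = 0.807843
t(3,2) = 3.06 - 2.480·0.807843 = 1.057
Σt over all 11·5 pixels = 1252157/12750 ≈ 98.2083922
V = pitch²·Σt = 1.34²·1252157/12750 = 176.343

t(3,2)=1.057 V=176.343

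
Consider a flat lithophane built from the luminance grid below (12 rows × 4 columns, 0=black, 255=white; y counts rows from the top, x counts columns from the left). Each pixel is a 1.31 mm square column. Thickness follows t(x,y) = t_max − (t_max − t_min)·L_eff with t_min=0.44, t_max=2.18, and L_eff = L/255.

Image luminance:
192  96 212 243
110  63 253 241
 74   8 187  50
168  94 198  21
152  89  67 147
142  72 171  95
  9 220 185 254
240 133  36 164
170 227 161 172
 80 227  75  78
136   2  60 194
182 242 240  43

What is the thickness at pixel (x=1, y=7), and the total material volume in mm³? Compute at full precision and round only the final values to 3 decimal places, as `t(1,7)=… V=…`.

t(1,7)=1.272 V=101.409

span = t_max - t_min = 2.18 - 0.44 = 1.740
L(1,7) = 133, L_eff = 133/255 = 0.521569
t(1,7) = 2.18 - 1.740·0.521569 = 1.272
Σt over all 12·4 pixels = 50229/850 ≈ 59.0929412
V = pitch²·Σt = 1.31²·50229/850 = 101.409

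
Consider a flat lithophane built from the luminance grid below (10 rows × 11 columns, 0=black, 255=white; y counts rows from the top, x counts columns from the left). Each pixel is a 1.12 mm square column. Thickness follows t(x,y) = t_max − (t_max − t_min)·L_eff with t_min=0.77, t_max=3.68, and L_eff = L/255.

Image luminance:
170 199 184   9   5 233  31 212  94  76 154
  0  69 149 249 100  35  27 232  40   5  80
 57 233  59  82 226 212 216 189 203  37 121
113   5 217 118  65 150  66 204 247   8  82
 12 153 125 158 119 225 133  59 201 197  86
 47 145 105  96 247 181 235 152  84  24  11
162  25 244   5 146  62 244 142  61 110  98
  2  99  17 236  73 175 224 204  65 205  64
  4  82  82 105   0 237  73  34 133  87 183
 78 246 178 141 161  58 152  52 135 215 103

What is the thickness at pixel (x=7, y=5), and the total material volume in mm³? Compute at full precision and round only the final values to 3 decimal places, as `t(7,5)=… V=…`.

t(7,5)=1.945 V=317.965

span = t_max - t_min = 3.68 - 0.77 = 2.910
L(7,5) = 152, L_eff = 152/255 = 0.596078
t(7,5) = 3.68 - 2.910·0.596078 = 1.945
Σt over all 10·11 pixels = 253.48
V = pitch²·Σt = 1.12²·253.48 = 317.965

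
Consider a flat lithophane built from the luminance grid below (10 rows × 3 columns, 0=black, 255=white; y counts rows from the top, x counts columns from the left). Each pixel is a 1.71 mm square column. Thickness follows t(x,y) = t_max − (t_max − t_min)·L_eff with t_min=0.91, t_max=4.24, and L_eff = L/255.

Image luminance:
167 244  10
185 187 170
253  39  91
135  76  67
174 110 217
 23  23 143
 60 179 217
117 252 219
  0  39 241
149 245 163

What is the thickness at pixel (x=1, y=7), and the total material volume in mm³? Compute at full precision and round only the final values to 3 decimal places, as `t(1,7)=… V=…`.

t(1,7)=0.949 V=211.758

span = t_max - t_min = 4.24 - 0.91 = 3.330
L(1,7) = 252, L_eff = 252/255 = 0.988235
t(1,7) = 4.24 - 3.330·0.988235 = 0.949
Σt over all 10·3 pixels = 123111/1700 ≈ 72.4182353
V = pitch²·Σt = 1.71²·123111/1700 = 211.758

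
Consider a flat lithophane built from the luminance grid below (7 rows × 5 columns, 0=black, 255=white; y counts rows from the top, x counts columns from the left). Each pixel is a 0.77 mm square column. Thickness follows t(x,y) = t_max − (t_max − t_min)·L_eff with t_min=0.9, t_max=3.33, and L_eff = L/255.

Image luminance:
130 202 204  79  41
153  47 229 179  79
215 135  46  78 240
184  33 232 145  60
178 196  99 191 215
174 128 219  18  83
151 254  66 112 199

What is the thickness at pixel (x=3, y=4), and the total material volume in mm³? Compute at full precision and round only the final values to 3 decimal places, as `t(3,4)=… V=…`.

span = t_max - t_min = 3.33 - 0.9 = 2.430
L(3,4) = 191, L_eff = 191/255 = 0.749020
t(3,4) = 3.33 - 2.430·0.749020 = 1.510
Σt over all 7·5 pixels = 586161/8500 ≈ 68.9601176
V = pitch²·Σt = 0.77²·586161/8500 = 40.886

t(3,4)=1.510 V=40.886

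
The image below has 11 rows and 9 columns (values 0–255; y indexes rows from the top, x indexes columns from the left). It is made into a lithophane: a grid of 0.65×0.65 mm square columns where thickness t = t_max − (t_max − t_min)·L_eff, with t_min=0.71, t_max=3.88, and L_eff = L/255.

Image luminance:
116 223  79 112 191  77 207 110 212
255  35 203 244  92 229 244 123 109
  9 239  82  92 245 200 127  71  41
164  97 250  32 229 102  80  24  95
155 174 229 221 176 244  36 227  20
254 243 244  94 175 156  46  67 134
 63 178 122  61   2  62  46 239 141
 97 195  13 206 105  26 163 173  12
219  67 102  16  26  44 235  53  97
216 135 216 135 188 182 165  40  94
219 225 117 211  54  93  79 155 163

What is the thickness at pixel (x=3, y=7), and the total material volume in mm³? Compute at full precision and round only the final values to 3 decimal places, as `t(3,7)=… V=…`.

span = t_max - t_min = 3.88 - 0.71 = 3.170
L(3,7) = 206, L_eff = 206/255 = 0.807843
t(3,7) = 3.88 - 3.170·0.807843 = 1.319
Σt over all 11·9 pixels = 1110403/5100 ≈ 217.7260784
V = pitch²·Σt = 0.65²·1110403/5100 = 91.989

t(3,7)=1.319 V=91.989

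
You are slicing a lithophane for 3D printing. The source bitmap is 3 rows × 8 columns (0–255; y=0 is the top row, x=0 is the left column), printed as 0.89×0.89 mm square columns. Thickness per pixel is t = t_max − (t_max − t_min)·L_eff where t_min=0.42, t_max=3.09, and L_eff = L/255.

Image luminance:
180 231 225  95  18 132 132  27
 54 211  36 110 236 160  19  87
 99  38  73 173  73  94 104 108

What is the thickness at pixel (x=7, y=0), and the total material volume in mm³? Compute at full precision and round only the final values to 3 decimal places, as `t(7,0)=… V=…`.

span = t_max - t_min = 3.09 - 0.42 = 2.670
L(7,0) = 27, L_eff = 27/255 = 0.105882
t(7,0) = 3.09 - 2.670·0.105882 = 2.807
Σt over all 3·8 pixels = 15549/340 ≈ 45.7323529
V = pitch²·Σt = 0.89²·15549/340 = 36.225

t(7,0)=2.807 V=36.225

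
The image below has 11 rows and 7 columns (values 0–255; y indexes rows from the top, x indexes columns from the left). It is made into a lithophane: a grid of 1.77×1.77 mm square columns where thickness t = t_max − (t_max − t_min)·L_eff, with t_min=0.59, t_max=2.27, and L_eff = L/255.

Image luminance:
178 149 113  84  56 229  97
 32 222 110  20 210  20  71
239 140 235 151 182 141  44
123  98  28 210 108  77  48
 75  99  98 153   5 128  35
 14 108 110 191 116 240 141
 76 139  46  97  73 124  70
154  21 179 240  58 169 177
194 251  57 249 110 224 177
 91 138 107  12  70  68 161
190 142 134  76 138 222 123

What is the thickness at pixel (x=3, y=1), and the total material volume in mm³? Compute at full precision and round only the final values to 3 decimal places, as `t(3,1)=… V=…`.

span = t_max - t_min = 2.27 - 0.59 = 1.680
L(3,1) = 20, L_eff = 20/255 = 0.078431
t(3,1) = 2.27 - 1.680·0.078431 = 2.138
Σt over all 11·7 pixels = 190911/1700 ≈ 112.3005882
V = pitch²·Σt = 1.77²·190911/1700 = 351.827

t(3,1)=2.138 V=351.827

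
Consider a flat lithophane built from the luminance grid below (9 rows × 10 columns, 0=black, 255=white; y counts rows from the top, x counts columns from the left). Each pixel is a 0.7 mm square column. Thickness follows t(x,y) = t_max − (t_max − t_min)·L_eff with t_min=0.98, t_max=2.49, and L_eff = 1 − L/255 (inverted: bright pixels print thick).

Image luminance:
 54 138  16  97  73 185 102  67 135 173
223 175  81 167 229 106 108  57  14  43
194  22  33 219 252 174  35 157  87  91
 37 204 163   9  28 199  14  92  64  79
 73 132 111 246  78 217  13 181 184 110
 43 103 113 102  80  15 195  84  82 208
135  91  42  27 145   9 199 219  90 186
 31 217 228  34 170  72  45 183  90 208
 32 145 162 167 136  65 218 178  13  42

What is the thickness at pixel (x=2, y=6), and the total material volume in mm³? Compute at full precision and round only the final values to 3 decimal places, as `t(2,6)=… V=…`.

t(2,6)=1.229 V=73.235

span = t_max - t_min = 2.49 - 0.98 = 1.510
L(2,6) = 42, L_eff = 1 - 42/255 = 0.835294 (inverted)
t(2,6) = 2.49 - 1.510·0.835294 = 1.229
Σt over all 9·10 pixels = 762239/5100 ≈ 149.4586275
V = pitch²·Σt = 0.7²·762239/5100 = 73.235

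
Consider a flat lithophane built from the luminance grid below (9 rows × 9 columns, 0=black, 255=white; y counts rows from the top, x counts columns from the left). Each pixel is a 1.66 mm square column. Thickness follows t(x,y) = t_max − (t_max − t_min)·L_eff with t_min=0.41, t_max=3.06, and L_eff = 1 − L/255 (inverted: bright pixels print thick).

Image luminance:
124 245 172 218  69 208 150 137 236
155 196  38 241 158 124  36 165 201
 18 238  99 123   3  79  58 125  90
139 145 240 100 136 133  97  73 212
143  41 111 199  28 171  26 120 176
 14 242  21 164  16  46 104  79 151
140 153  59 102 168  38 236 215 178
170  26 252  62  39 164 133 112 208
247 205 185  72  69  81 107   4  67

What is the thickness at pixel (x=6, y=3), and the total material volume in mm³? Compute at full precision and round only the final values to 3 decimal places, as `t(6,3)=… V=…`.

span = t_max - t_min = 3.06 - 0.41 = 2.650
L(6,3) = 97, L_eff = 1 - 97/255 = 0.619608 (inverted)
t(6,3) = 3.06 - 2.650·0.619608 = 1.418
Σt over all 9·9 pixels = 179149/1275 ≈ 140.5090196
V = pitch²·Σt = 1.66²·179149/1275 = 387.187

t(6,3)=1.418 V=387.187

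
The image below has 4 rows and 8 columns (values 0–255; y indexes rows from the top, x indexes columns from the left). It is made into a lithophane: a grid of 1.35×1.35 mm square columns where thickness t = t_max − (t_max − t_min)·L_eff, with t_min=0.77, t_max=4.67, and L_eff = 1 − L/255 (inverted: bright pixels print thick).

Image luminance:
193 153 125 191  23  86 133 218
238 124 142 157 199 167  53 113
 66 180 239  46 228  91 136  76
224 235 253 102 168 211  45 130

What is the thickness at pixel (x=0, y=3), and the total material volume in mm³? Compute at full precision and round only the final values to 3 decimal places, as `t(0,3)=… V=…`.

span = t_max - t_min = 4.67 - 0.77 = 3.900
L(0,3) = 224, L_eff = 1 - 224/255 = 0.121569 (inverted)
t(0,3) = 4.67 - 3.900·0.121569 = 4.196
Σt over all 4·8 pixels = 82629/850 ≈ 97.2105882
V = pitch²·Σt = 1.35²·82629/850 = 177.166

t(0,3)=4.196 V=177.166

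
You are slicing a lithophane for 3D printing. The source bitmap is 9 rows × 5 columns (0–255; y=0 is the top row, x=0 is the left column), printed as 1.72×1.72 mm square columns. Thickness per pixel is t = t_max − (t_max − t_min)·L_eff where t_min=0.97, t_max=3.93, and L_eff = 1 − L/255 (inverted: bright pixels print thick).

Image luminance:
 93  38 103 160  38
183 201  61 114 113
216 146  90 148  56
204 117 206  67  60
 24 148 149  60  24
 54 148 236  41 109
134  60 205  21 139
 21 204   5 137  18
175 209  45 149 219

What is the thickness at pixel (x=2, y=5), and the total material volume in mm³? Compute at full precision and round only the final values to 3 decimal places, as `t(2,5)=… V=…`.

span = t_max - t_min = 3.93 - 0.97 = 2.960
L(2,5) = 236, L_eff = 1 - 236/255 = 0.074510 (inverted)
t(2,5) = 3.93 - 2.960·0.074510 = 3.709
Σt over all 9·5 pixels = 878961/8500 ≈ 103.4071765
V = pitch²·Σt = 1.72²·878961/8500 = 305.920

t(2,5)=3.709 V=305.920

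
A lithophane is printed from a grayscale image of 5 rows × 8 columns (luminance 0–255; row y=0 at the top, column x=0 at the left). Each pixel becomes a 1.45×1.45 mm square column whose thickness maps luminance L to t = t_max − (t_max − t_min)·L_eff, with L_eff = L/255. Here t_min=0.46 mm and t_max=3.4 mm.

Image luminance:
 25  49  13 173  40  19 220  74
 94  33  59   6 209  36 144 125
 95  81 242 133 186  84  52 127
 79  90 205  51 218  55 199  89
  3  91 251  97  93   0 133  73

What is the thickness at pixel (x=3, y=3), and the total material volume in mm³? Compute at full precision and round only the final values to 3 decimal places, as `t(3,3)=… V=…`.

span = t_max - t_min = 3.4 - 0.46 = 2.940
L(3,3) = 51, L_eff = 51/255 = 0.200000
t(3,3) = 3.4 - 2.940·0.200000 = 2.812
Σt over all 5·8 pixels = 89.352
V = pitch²·Σt = 1.45²·89.352 = 187.863

t(3,3)=2.812 V=187.863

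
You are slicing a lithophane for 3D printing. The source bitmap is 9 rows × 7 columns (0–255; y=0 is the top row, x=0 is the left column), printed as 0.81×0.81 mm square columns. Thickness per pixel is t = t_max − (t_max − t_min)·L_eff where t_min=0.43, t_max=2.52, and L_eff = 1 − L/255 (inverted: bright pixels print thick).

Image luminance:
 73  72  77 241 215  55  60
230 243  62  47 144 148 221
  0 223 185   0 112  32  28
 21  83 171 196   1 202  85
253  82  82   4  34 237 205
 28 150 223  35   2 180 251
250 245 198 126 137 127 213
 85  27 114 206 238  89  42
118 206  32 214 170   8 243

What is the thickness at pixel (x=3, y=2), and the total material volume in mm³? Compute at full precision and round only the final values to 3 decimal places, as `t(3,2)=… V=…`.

span = t_max - t_min = 2.52 - 0.43 = 2.090
L(3,2) = 0, L_eff = 1 - 0/255 = 1.000000 (inverted)
t(3,2) = 2.52 - 2.090·1.000000 = 0.430
Σt over all 9·7 pixels = 594931/6375 ≈ 93.3225098
V = pitch²·Σt = 0.81²·594931/6375 = 61.229

t(3,2)=0.430 V=61.229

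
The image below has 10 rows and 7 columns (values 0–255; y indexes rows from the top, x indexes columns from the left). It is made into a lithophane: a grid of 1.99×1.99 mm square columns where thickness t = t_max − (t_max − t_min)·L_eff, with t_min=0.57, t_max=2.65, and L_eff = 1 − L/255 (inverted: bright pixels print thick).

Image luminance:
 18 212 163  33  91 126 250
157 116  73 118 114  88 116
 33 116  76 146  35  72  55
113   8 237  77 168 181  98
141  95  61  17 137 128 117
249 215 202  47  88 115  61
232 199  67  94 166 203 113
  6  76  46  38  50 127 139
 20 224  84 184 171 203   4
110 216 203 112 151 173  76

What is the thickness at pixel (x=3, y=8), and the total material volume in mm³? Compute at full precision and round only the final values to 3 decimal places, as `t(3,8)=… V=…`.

span = t_max - t_min = 2.65 - 0.57 = 2.080
L(3,8) = 184, L_eff = 1 - 184/255 = 0.278431 (inverted)
t(3,8) = 2.65 - 2.080·0.278431 = 2.071
Σt over all 10·7 pixels = 18223/170 ≈ 107.1941176
V = pitch²·Σt = 1.99²·18223/170 = 424.499

t(3,8)=2.071 V=424.499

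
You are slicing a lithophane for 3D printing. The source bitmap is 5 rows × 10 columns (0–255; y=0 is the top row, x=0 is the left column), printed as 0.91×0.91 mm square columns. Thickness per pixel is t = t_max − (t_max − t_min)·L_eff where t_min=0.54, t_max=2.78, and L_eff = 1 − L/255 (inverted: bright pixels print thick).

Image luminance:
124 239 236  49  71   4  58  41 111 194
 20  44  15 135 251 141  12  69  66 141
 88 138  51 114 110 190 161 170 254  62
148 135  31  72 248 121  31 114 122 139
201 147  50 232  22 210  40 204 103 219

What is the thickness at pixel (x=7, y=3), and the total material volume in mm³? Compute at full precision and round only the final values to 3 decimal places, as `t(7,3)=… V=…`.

span = t_max - t_min = 2.78 - 0.54 = 2.240
L(7,3) = 114, L_eff = 1 - 114/255 = 0.552941 (inverted)
t(7,3) = 2.78 - 2.240·0.552941 = 1.541
Σt over all 5·10 pixels = 505213/6375 ≈ 79.2490980
V = pitch²·Σt = 0.91²·505213/6375 = 65.626

t(7,3)=1.541 V=65.626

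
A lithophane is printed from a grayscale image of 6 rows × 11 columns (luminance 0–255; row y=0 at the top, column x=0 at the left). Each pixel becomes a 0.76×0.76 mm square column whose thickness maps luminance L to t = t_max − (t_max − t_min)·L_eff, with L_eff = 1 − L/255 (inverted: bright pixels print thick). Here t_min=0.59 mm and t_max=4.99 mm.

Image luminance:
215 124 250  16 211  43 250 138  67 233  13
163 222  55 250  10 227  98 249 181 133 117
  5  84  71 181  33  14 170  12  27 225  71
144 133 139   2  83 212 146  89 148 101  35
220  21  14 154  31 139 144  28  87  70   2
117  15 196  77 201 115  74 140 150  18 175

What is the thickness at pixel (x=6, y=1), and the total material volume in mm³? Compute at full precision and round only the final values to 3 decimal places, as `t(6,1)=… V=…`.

span = t_max - t_min = 4.99 - 0.59 = 4.400
L(6,1) = 98, L_eff = 1 - 98/255 = 0.615686 (inverted)
t(6,1) = 4.99 - 4.400·0.615686 = 2.281
Σt over all 6·11 pixels = 144243/850 ≈ 169.6976471
V = pitch²·Σt = 0.76²·144243/850 = 98.017

t(6,1)=2.281 V=98.017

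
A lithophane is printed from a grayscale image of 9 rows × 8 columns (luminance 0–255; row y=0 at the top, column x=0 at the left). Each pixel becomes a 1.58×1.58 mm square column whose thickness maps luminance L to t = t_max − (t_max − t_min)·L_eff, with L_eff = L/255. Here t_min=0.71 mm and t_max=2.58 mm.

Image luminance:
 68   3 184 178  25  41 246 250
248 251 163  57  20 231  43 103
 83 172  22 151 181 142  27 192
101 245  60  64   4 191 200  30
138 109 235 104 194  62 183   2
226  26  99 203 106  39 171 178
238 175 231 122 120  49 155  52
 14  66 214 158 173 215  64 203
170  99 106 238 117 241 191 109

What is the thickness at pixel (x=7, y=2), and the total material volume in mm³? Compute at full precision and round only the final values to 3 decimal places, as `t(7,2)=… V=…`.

span = t_max - t_min = 2.58 - 0.71 = 1.870
L(7,2) = 192, L_eff = 192/255 = 0.752941
t(7,2) = 2.58 - 1.870·0.752941 = 1.172
Σt over all 9·8 pixels = 173359/1500 ≈ 115.5726667
V = pitch²·Σt = 1.58²·173359/1500 = 288.516

t(7,2)=1.172 V=288.516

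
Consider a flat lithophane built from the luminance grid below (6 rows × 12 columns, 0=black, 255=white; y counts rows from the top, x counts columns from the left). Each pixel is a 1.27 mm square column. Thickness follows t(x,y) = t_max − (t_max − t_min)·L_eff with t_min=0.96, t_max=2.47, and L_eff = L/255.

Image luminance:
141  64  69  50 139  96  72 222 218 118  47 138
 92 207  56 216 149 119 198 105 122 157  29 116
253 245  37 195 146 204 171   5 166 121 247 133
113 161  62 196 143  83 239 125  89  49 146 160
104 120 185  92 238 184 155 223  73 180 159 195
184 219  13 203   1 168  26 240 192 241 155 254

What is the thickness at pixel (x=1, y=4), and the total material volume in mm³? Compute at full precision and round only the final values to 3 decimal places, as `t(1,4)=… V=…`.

span = t_max - t_min = 2.47 - 0.96 = 1.510
L(1,4) = 120, L_eff = 120/255 = 0.470588
t(1,4) = 2.47 - 1.510·0.470588 = 1.759
Σt over all 6·12 pixels = 996579/8500 ≈ 117.2445882
V = pitch²·Σt = 1.27²·996579/8500 = 189.104

t(1,4)=1.759 V=189.104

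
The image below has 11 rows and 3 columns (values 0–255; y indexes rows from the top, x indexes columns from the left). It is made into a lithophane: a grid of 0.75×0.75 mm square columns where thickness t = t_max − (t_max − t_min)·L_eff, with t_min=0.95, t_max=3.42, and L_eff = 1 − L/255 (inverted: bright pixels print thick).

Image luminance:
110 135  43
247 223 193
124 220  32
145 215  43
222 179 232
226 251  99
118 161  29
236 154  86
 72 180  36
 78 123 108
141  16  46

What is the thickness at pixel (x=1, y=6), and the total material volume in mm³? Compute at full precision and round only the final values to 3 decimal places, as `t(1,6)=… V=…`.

t(1,6)=2.509 V=42.278

span = t_max - t_min = 3.42 - 0.95 = 2.470
L(1,6) = 161, L_eff = 1 - 161/255 = 0.368627 (inverted)
t(1,6) = 3.42 - 2.470·0.368627 = 2.509
Σt over all 11·3 pixels = 958303/12750 ≈ 75.1610196
V = pitch²·Σt = 0.75²·958303/12750 = 42.278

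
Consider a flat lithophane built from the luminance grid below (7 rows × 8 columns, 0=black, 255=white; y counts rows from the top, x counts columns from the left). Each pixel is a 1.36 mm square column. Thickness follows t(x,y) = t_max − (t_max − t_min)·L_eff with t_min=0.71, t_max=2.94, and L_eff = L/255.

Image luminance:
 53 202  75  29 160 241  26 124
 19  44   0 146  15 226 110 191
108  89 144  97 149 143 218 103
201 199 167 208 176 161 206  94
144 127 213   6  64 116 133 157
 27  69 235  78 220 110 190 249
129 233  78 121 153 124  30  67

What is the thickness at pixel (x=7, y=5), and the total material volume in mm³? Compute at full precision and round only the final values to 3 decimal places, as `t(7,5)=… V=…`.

t(7,5)=0.762 V=188.107

span = t_max - t_min = 2.94 - 0.71 = 2.230
L(7,5) = 249, L_eff = 249/255 = 0.976471
t(7,5) = 2.94 - 2.230·0.976471 = 0.762
Σt over all 7·8 pixels = 864463/8500 ≈ 101.7015294
V = pitch²·Σt = 1.36²·864463/8500 = 188.107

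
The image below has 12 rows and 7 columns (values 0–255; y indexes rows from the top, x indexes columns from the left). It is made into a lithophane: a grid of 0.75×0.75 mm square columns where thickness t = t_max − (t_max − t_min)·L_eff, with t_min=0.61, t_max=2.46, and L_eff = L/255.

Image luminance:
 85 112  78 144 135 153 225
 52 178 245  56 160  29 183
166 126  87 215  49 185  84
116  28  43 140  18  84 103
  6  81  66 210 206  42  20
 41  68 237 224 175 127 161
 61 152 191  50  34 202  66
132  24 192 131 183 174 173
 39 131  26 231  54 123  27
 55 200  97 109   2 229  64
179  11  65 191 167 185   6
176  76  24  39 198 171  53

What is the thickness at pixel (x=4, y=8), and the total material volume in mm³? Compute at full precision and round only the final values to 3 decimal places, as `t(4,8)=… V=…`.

span = t_max - t_min = 2.46 - 0.61 = 1.850
L(4,8) = 54, L_eff = 54/255 = 0.211765
t(4,8) = 2.46 - 1.850·0.211765 = 2.068
Σt over all 12·7 pixels = 58111/425 ≈ 136.7317647
V = pitch²·Σt = 0.75²·58111/425 = 76.912

t(4,8)=2.068 V=76.912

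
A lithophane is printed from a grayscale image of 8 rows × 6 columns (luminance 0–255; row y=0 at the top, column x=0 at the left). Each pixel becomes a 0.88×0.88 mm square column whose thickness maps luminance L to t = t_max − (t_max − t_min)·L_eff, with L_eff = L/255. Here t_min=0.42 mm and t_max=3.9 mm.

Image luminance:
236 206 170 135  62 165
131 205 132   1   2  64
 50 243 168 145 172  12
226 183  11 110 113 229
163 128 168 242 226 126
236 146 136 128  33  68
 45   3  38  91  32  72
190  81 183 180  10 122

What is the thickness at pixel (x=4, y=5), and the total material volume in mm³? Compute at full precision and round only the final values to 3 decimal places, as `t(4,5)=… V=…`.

span = t_max - t_min = 3.9 - 0.42 = 3.480
L(4,5) = 33, L_eff = 33/255 = 0.129412
t(4,5) = 3.9 - 3.480·0.129412 = 3.450
Σt over all 8·6 pixels = 105.072
V = pitch²·Σt = 0.88²·105.072 = 81.368

t(4,5)=3.450 V=81.368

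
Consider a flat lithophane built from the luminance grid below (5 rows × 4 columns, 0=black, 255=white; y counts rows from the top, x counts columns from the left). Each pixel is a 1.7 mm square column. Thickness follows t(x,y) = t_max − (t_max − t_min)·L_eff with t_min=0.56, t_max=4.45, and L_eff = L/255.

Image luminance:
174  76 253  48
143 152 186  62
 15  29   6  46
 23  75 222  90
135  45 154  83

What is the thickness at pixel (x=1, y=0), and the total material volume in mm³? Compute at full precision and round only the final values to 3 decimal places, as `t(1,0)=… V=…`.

span = t_max - t_min = 4.45 - 0.56 = 3.890
L(1,0) = 76, L_eff = 76/255 = 0.298039
t(1,0) = 4.45 - 3.890·0.298039 = 3.291
Σt over all 5·4 pixels = 1484887/25500 ≈ 58.2308627
V = pitch²·Σt = 1.7²·1484887/25500 = 168.287

t(1,0)=3.291 V=168.287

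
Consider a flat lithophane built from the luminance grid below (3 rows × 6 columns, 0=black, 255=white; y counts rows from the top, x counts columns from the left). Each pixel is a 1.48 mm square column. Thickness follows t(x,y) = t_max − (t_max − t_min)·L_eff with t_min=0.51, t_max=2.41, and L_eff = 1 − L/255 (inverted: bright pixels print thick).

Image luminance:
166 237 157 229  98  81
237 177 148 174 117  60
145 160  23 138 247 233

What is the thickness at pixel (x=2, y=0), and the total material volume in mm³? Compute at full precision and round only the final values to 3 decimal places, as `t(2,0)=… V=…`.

span = t_max - t_min = 2.41 - 0.51 = 1.900
L(2,0) = 157, L_eff = 1 - 157/255 = 0.384314 (inverted)
t(2,0) = 2.41 - 1.900·0.384314 = 1.680
Σt over all 3·6 pixels = 38561/1275 ≈ 30.2439216
V = pitch²·Σt = 1.48²·38561/1275 = 66.246

t(2,0)=1.680 V=66.246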